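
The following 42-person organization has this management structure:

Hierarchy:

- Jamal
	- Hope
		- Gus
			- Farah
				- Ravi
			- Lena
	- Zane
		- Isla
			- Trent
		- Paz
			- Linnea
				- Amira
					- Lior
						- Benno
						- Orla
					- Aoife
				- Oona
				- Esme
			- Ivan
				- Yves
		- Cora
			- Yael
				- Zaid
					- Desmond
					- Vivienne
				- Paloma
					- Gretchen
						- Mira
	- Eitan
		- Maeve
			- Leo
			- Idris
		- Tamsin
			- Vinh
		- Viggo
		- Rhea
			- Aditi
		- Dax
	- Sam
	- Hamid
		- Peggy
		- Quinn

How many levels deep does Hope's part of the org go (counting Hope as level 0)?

3

The longest chain under Hope runs Hope → Gus → Farah → Ravi, which is 3 levels below Hope.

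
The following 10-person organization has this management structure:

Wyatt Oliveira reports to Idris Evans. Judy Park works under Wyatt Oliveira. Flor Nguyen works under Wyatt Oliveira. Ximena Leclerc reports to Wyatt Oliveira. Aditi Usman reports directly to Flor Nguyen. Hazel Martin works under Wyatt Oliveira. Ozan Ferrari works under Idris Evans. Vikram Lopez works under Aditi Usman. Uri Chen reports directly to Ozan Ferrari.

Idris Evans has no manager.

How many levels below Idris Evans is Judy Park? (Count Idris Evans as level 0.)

Chain from Judy Park up to Idris Evans: Judy Park → Wyatt Oliveira → Idris Evans. That is 2 steps up, so Judy Park is 2 levels below Idris Evans.

2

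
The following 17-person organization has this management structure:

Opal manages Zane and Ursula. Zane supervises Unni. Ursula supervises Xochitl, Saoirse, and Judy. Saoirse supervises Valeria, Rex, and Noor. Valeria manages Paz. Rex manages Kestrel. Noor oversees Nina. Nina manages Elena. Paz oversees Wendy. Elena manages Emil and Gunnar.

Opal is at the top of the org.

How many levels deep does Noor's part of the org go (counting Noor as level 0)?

The longest chain under Noor runs Noor → Nina → Elena → Emil, which is 3 levels below Noor.

3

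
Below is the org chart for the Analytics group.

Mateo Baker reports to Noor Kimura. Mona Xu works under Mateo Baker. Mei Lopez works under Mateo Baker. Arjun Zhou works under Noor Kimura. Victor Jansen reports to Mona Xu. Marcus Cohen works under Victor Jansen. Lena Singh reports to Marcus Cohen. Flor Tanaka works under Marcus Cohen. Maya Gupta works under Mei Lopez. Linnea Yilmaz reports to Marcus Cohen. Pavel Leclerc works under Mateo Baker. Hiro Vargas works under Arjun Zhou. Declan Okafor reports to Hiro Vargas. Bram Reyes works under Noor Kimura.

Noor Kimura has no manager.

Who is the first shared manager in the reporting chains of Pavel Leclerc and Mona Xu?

Pavel Leclerc's chain of managers is Mateo Baker, Noor Kimura. Mona Xu's chain of managers is Mateo Baker, Noor Kimura. The first manager that appears in both chains is Mateo Baker.

Mateo Baker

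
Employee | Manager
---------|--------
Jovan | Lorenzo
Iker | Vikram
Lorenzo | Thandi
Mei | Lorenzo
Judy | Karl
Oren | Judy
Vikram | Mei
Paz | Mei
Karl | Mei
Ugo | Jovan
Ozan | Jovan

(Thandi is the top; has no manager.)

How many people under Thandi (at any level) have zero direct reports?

The people in Thandi's organization with no one reporting to them are Iker, Paz, Oren, Ozan, Ugo. That is 5.

5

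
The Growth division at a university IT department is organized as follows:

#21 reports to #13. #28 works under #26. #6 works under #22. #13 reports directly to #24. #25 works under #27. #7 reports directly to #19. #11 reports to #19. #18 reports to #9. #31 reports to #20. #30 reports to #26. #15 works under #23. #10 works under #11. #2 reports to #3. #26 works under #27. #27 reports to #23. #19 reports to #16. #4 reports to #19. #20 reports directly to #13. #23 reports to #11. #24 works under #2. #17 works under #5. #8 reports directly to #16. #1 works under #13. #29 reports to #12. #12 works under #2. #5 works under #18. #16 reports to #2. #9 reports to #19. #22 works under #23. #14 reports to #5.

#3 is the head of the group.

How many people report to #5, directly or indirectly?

2

#5 directly manages #17, #14. #17 has no reports. #14 has no reports. So #5's organization is 2 direct reports plus everyone under them: 1 + 1 = 2.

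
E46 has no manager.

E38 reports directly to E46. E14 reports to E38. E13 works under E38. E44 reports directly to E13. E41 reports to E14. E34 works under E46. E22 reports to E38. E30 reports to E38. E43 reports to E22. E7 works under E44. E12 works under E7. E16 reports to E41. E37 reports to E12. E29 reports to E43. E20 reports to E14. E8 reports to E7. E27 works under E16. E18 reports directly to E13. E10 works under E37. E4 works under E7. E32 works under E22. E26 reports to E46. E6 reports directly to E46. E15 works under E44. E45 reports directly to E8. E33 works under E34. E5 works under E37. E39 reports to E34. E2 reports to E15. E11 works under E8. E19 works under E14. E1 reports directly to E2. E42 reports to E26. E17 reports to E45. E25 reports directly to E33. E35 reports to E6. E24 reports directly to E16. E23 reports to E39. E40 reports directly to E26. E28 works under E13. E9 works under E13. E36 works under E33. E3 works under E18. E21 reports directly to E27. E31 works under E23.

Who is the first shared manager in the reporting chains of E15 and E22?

E38

E15's chain of managers is E44, E13, E38, E46. E22's chain of managers is E38, E46. The first manager that appears in both chains is E38.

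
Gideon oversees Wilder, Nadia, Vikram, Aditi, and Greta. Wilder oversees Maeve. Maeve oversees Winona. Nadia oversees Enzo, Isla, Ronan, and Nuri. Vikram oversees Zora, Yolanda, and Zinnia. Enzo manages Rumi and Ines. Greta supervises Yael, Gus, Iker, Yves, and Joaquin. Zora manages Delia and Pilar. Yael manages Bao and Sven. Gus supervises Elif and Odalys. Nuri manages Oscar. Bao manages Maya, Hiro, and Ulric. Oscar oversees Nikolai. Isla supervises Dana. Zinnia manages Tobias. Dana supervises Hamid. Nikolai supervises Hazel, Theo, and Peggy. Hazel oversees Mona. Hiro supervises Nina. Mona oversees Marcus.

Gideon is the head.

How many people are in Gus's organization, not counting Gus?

2

Gus directly manages Elif, Odalys. Elif has no reports. Odalys has no reports. So Gus's organization is 2 direct reports plus everyone under them: 1 + 1 = 2.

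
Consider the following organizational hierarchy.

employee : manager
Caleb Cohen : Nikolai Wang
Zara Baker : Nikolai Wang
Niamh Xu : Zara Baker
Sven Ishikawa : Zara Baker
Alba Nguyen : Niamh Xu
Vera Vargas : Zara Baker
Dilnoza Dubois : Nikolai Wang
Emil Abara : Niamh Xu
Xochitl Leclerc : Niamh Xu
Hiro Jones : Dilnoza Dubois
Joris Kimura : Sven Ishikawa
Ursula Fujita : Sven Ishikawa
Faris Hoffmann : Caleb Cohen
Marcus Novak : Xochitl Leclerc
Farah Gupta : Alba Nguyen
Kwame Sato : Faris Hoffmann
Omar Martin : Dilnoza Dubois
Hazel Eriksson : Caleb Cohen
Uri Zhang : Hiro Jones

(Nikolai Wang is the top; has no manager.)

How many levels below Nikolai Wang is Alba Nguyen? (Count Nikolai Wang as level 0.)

Chain from Alba Nguyen up to Nikolai Wang: Alba Nguyen → Niamh Xu → Zara Baker → Nikolai Wang. That is 3 steps up, so Alba Nguyen is 3 levels below Nikolai Wang.

3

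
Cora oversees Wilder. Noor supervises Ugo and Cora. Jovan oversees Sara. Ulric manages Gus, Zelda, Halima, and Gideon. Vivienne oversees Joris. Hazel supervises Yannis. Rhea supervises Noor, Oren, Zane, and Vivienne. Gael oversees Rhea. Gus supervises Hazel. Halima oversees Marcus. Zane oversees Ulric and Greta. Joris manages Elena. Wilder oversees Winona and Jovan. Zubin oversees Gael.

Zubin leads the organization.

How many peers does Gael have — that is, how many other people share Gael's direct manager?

0

Gael reports to Zubin, and Zubin has no other direct reports. Gael has 0 peers.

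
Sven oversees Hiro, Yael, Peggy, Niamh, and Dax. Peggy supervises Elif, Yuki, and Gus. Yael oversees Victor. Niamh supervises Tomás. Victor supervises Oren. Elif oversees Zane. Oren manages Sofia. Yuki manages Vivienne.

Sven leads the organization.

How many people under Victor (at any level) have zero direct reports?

The only person in Victor's organization with no one reporting to them is Sofia. That is 1.

1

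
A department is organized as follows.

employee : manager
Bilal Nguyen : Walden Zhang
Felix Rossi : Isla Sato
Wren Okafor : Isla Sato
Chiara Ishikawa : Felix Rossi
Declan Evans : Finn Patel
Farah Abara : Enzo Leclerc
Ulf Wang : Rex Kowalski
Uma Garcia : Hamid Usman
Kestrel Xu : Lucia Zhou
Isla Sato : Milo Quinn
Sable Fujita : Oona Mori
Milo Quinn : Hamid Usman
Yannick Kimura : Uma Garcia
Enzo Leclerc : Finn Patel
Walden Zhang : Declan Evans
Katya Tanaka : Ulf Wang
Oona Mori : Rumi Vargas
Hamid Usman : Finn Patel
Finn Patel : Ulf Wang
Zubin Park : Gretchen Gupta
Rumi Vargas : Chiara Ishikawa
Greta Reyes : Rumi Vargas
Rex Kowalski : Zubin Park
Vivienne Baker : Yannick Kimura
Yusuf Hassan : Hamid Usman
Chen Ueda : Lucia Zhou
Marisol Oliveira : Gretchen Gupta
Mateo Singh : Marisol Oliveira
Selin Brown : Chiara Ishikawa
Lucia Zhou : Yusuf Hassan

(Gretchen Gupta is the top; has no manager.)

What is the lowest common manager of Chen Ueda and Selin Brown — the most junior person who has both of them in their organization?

Hamid Usman

Chen Ueda's chain of managers is Lucia Zhou, Yusuf Hassan, Hamid Usman, Finn Patel, Ulf Wang, Rex Kowalski, Zubin Park, Gretchen Gupta. Selin Brown's chain of managers is Chiara Ishikawa, Felix Rossi, Isla Sato, Milo Quinn, Hamid Usman, Finn Patel, Ulf Wang, Rex Kowalski, Zubin Park, Gretchen Gupta. The first manager that appears in both chains is Hamid Usman.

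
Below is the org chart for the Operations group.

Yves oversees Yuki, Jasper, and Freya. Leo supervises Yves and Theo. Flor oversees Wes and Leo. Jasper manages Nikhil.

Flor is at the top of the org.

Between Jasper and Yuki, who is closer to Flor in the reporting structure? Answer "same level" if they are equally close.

Both Jasper and Yuki are 3 levels below Flor.

same level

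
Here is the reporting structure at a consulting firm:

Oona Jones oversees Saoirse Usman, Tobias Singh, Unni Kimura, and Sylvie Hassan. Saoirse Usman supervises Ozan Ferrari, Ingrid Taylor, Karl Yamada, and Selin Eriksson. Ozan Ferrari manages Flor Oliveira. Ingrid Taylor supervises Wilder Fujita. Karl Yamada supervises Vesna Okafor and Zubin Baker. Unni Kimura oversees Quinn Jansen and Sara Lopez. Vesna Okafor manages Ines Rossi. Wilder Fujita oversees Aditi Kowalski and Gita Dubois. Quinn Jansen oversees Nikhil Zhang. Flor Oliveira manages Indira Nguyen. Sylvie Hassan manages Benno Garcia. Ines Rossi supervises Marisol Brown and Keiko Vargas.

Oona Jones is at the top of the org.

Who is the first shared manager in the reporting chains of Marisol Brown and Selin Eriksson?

Marisol Brown's chain of managers is Ines Rossi, Vesna Okafor, Karl Yamada, Saoirse Usman, Oona Jones. Selin Eriksson's chain of managers is Saoirse Usman, Oona Jones. The first manager that appears in both chains is Saoirse Usman.

Saoirse Usman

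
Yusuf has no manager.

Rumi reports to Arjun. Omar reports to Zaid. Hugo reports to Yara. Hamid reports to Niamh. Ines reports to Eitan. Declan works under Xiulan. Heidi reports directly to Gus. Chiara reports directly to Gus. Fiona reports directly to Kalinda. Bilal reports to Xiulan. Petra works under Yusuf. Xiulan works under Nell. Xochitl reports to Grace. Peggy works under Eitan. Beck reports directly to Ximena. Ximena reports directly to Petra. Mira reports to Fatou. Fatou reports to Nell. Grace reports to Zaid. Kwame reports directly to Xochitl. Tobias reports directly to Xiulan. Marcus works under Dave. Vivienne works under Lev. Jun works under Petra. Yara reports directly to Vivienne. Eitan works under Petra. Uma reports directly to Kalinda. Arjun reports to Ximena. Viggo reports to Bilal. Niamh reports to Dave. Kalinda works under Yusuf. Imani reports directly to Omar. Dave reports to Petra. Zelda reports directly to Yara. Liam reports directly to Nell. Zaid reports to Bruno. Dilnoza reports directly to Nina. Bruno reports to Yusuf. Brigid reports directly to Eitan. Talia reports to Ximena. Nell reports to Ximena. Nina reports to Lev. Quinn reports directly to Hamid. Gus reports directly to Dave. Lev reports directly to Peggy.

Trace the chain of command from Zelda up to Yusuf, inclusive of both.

Zelda -> Yara -> Vivienne -> Lev -> Peggy -> Eitan -> Petra -> Yusuf

Zelda reports to Yara. Yara reports to Vivienne. Vivienne reports to Lev. Lev reports to Peggy. Peggy reports to Eitan. Eitan reports to Petra. Petra reports to Yusuf. Yusuf is at the top.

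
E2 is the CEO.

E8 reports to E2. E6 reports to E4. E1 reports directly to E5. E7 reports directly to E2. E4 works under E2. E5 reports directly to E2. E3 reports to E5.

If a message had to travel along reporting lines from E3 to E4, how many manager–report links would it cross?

3

E3 is 2 levels below E2, and E4 is 1 level below E2 (their lowest common manager). The shortest path runs up from E3 to E2 and back down to E4: 2 + 1 = 3 links.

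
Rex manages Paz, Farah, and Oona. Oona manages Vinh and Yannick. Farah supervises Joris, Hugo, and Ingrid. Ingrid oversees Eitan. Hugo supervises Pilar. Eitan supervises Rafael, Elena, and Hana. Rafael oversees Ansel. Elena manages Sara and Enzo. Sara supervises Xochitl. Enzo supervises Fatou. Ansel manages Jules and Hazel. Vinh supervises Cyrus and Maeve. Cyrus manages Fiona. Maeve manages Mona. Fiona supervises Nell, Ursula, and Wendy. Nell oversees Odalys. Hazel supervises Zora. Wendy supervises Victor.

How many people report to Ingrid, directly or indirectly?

12

Ingrid directly manages Eitan. Under Eitan: Hana, Elena, Enzo, Fatou, Sara, Xochitl, Rafael, Ansel, Hazel, Zora, Jules (11). That's 12 in total.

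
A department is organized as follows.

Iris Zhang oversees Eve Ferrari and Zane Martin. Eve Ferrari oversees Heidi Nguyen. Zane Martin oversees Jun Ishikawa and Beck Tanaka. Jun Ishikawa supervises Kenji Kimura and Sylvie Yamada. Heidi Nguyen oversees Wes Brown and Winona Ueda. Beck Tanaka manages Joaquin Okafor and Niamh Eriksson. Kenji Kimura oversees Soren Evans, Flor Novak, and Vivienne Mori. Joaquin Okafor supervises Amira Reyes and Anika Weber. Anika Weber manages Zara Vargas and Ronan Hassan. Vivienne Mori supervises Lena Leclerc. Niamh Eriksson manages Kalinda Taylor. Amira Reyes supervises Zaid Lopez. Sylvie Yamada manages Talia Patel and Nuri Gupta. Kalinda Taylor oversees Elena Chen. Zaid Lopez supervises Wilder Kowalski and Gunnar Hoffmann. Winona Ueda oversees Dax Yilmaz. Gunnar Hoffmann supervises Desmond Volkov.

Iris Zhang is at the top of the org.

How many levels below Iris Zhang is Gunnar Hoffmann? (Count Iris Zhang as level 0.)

6

Chain from Gunnar Hoffmann up to Iris Zhang: Gunnar Hoffmann → Zaid Lopez → Amira Reyes → Joaquin Okafor → Beck Tanaka → Zane Martin → Iris Zhang. That is 6 steps up, so Gunnar Hoffmann is 6 levels below Iris Zhang.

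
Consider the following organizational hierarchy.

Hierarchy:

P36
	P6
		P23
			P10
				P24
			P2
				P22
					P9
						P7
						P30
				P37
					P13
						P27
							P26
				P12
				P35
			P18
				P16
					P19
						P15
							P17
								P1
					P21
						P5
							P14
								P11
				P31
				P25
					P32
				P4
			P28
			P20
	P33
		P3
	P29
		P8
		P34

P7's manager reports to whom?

P22

P7 reports to P9, and P9 reports to P22. So P7's skip-level manager is P22.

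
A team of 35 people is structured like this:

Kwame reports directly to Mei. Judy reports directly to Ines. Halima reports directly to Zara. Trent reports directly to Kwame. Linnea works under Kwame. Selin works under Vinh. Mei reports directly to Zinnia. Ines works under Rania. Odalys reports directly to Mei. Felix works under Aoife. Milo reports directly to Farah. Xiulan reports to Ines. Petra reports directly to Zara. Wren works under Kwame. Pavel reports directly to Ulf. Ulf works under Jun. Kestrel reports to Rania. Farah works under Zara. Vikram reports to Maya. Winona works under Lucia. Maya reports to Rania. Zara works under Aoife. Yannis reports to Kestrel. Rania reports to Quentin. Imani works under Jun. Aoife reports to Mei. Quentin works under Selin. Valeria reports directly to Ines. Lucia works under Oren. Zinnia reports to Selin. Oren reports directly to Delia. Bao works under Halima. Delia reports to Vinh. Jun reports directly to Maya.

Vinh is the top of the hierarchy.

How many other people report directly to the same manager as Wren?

Wren reports to Kwame. Kwame's other direct reports are Trent, Linnea — 2 peers.

2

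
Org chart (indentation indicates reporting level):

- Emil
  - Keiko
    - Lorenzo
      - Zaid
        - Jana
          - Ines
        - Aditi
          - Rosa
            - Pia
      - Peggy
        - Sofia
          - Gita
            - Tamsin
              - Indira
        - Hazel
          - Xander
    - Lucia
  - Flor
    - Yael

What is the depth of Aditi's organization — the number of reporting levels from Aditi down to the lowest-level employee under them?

The longest chain under Aditi runs Aditi → Rosa → Pia, which is 2 levels below Aditi.

2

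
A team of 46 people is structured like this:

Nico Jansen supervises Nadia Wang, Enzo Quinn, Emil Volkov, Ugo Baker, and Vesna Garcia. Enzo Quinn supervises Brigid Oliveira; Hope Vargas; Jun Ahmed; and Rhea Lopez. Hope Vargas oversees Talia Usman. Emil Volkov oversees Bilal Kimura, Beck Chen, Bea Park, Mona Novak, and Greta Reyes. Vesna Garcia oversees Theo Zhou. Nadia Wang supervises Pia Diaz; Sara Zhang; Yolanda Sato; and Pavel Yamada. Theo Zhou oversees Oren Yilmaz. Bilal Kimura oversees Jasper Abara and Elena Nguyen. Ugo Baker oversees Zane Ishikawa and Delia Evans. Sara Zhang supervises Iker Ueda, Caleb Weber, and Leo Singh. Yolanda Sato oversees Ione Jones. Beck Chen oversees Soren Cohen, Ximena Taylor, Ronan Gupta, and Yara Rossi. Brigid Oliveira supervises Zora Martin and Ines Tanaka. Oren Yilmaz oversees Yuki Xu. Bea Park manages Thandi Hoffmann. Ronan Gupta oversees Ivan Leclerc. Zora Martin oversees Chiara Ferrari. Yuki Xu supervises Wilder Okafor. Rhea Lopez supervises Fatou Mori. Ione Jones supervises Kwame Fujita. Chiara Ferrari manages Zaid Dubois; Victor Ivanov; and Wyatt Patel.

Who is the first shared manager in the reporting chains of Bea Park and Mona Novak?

Bea Park's chain of managers is Emil Volkov, Nico Jansen. Mona Novak's chain of managers is Emil Volkov, Nico Jansen. The first manager that appears in both chains is Emil Volkov.

Emil Volkov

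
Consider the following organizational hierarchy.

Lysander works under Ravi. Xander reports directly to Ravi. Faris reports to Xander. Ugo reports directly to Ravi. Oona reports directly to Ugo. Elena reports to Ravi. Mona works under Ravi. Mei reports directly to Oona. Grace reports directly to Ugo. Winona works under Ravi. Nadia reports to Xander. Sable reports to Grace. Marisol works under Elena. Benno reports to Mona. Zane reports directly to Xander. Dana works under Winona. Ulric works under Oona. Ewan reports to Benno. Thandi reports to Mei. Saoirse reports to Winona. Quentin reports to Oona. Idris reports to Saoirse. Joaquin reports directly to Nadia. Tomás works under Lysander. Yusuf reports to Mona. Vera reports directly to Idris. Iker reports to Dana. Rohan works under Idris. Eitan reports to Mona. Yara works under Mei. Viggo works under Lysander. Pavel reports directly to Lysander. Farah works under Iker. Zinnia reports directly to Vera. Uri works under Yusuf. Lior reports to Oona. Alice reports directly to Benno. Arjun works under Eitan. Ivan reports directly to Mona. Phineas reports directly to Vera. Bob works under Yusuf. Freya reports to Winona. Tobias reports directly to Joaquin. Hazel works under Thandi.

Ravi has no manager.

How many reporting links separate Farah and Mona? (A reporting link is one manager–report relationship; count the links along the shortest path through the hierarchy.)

5

Farah is 4 levels below Ravi, and Mona is 1 level below Ravi (their lowest common manager). The shortest path runs up from Farah to Ravi and back down to Mona: 4 + 1 = 5 links.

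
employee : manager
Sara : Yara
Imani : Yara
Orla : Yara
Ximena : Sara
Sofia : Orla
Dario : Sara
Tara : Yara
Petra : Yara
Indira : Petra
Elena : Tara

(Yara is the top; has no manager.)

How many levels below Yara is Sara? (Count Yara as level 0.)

1

Chain from Sara up to Yara: Sara → Yara. That is 1 step up, so Sara is 1 level below Yara.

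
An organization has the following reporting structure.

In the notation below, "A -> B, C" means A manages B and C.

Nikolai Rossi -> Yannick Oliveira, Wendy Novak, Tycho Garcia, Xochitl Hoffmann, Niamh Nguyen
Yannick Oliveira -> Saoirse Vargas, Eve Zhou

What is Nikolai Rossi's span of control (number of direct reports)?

Nikolai Rossi directly manages Yannick Oliveira, Wendy Novak, Tycho Garcia, Xochitl Hoffmann, Niamh Nguyen. That is 5 direct reports.

5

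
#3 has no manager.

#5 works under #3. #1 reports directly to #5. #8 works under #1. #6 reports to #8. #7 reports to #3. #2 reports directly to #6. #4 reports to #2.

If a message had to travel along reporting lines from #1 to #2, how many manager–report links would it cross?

#2 is in #1's organization: the chain from #2 up to #1 is #2 → #6 → #8 → #1, which is 3 links.

3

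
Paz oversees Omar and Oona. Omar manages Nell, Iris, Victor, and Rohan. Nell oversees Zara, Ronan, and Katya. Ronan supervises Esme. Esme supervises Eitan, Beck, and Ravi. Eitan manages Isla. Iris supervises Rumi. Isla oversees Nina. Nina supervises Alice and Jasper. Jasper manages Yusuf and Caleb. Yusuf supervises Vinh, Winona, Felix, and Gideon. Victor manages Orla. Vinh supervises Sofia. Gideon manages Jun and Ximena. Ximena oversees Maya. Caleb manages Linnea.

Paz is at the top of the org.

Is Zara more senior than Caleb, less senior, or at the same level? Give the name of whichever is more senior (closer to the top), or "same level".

Zara

Zara is 3 levels below Paz; Caleb is 9. Zara is higher.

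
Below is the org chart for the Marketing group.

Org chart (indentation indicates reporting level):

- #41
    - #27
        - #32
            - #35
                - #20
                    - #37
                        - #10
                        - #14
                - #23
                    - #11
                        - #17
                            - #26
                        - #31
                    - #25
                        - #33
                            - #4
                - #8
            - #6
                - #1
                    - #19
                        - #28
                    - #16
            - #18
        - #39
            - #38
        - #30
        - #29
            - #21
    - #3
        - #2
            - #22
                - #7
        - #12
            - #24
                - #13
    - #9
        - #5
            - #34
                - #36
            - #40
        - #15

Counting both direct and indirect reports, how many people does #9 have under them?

5

#9 directly manages #5, #15. Under #5: #40, #34, #36 (3). #15 has no reports. So #9's organization is 2 direct reports plus everyone under them: 4 + 1 = 5.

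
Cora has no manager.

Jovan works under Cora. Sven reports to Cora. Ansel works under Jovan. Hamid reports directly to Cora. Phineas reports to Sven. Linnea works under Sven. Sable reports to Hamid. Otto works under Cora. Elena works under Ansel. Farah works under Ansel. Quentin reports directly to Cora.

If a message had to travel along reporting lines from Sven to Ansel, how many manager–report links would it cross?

3

Sven is 1 level below Cora, and Ansel is 2 levels below Cora (their lowest common manager). The shortest path runs up from Sven to Cora and back down to Ansel: 1 + 2 = 3 links.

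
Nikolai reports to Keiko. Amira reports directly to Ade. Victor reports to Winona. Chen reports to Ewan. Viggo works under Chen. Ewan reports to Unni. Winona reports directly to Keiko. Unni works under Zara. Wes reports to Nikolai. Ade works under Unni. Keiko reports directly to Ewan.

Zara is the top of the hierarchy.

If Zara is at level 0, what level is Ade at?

Chain from Ade up to Zara: Ade → Unni → Zara. That is 2 steps up, so Ade is 2 levels below Zara.

2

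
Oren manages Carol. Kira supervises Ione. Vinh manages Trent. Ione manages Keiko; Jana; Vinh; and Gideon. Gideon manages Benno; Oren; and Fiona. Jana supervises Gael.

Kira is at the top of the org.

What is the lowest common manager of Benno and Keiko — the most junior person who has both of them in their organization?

Ione

Benno's chain of managers is Gideon, Ione, Kira. Keiko's chain of managers is Ione, Kira. The first manager that appears in both chains is Ione.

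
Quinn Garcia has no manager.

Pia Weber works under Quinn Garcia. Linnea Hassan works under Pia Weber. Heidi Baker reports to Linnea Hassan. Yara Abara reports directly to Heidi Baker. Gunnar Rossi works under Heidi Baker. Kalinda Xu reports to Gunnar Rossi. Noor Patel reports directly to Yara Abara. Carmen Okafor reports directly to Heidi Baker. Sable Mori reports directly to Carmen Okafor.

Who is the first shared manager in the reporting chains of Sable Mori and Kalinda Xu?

Sable Mori's chain of managers is Carmen Okafor, Heidi Baker, Linnea Hassan, Pia Weber, Quinn Garcia. Kalinda Xu's chain of managers is Gunnar Rossi, Heidi Baker, Linnea Hassan, Pia Weber, Quinn Garcia. The first manager that appears in both chains is Heidi Baker.

Heidi Baker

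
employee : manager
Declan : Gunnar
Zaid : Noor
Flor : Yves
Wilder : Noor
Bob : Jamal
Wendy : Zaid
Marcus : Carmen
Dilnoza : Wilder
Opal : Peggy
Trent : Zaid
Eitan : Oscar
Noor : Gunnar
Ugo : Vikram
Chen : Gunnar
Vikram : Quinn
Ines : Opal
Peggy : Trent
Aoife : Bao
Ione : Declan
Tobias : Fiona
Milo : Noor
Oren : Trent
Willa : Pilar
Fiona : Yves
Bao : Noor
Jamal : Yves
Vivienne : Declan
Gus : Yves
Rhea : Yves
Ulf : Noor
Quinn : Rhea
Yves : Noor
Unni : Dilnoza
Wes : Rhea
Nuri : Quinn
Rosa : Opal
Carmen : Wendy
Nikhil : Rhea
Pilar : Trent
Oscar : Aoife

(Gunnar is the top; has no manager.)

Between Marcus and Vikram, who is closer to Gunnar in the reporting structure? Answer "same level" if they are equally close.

Both Marcus and Vikram are 5 levels below Gunnar.

same level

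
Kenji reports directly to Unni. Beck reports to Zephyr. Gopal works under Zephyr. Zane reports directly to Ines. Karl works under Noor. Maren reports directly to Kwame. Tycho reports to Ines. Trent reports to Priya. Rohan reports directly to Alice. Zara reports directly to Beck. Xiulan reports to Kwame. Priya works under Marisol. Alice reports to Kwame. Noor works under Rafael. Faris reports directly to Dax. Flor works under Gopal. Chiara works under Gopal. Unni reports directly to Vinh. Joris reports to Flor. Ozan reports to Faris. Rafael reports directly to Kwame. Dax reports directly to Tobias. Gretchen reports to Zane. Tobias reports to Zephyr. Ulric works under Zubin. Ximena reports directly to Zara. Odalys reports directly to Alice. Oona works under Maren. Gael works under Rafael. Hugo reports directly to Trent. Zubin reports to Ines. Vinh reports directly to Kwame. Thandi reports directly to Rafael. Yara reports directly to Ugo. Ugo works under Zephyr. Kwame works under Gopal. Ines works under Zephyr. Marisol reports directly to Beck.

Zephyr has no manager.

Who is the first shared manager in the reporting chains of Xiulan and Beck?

Xiulan's chain of managers is Kwame, Gopal, Zephyr. Beck's chain of managers is Zephyr. The first manager that appears in both chains is Zephyr.

Zephyr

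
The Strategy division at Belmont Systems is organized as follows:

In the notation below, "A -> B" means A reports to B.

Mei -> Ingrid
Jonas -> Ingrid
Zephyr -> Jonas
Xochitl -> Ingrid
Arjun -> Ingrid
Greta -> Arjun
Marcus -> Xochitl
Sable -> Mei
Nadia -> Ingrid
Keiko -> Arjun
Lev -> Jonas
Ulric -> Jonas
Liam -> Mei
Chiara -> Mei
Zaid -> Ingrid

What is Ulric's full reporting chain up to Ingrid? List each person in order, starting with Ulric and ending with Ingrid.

Ulric -> Jonas -> Ingrid

Ulric reports to Jonas. Jonas reports to Ingrid. Ingrid is at the top.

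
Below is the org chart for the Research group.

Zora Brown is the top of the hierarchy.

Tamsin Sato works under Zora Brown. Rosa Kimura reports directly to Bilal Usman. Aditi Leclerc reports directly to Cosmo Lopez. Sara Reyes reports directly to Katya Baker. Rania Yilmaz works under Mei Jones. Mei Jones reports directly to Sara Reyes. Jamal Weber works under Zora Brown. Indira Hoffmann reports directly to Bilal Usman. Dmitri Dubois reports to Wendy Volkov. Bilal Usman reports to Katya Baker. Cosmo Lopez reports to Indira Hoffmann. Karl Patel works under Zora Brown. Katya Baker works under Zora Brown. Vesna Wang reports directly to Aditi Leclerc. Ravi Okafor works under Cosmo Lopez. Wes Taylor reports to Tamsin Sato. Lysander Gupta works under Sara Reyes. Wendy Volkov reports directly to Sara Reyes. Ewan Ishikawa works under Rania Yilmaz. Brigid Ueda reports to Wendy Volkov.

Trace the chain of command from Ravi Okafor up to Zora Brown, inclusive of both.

Ravi Okafor reports to Cosmo Lopez. Cosmo Lopez reports to Indira Hoffmann. Indira Hoffmann reports to Bilal Usman. Bilal Usman reports to Katya Baker. Katya Baker reports to Zora Brown. Zora Brown is at the top.

Ravi Okafor -> Cosmo Lopez -> Indira Hoffmann -> Bilal Usman -> Katya Baker -> Zora Brown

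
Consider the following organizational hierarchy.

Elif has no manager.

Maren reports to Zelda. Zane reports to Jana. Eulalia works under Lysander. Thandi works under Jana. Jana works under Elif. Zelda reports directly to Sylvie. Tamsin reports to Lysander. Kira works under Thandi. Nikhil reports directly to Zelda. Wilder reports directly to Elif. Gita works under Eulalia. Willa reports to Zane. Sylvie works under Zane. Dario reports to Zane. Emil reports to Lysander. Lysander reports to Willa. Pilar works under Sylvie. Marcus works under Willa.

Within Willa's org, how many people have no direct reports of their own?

4

The people in Willa's organization with no one reporting to them are Marcus, Emil, Tamsin, Gita. That is 4.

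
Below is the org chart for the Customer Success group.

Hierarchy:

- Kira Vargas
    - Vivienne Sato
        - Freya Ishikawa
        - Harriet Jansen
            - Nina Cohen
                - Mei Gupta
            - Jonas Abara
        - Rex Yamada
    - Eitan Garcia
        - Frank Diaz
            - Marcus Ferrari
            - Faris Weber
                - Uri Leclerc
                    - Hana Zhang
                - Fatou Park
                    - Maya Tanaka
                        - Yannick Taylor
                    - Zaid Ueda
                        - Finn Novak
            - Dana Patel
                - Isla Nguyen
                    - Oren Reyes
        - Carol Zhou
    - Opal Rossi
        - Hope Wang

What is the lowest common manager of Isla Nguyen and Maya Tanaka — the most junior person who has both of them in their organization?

Frank Diaz

Isla Nguyen's chain of managers is Dana Patel, Frank Diaz, Eitan Garcia, Kira Vargas. Maya Tanaka's chain of managers is Fatou Park, Faris Weber, Frank Diaz, Eitan Garcia, Kira Vargas. The first manager that appears in both chains is Frank Diaz.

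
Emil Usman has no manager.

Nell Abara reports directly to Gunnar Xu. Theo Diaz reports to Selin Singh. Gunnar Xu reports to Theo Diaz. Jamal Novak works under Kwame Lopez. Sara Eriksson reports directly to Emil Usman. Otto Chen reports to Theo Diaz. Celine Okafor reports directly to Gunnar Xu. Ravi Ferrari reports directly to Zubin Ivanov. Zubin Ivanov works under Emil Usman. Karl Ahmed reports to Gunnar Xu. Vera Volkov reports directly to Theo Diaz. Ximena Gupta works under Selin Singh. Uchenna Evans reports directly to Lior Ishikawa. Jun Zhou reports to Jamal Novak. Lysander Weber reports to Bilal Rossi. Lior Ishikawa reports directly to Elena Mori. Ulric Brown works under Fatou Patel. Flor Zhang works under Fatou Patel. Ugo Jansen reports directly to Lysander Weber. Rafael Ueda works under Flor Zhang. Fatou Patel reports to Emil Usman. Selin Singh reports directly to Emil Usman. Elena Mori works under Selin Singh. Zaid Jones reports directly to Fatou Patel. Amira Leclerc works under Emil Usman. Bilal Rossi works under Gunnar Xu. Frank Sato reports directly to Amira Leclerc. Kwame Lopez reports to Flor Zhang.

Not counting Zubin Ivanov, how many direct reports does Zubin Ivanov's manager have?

4

Zubin Ivanov reports to Emil Usman. Emil Usman's other direct reports are Selin Singh, Sara Eriksson, Fatou Patel, Amira Leclerc — 4 peers.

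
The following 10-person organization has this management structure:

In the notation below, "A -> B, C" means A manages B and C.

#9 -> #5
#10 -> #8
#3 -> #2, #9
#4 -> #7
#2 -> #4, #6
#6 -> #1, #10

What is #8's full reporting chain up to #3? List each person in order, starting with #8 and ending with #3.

#8 -> #10 -> #6 -> #2 -> #3

#8 reports to #10. #10 reports to #6. #6 reports to #2. #2 reports to #3. #3 is at the top.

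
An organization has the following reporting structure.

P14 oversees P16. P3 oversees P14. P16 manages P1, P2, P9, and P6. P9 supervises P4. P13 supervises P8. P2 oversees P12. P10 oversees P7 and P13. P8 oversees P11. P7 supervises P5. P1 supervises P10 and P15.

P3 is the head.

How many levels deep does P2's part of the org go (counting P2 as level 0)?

The longest chain under P2 runs P2 → P12, which is 1 level below P2.

1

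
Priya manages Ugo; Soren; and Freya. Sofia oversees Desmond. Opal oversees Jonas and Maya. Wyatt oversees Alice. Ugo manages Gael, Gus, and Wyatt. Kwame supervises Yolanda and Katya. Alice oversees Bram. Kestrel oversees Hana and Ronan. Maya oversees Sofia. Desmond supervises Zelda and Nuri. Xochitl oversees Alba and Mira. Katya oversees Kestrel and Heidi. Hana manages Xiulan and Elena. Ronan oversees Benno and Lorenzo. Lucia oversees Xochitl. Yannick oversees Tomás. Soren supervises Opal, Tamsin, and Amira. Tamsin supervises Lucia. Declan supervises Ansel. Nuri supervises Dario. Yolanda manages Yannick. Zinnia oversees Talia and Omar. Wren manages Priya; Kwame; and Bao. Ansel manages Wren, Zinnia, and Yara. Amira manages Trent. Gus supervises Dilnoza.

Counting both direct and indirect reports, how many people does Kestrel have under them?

Kestrel directly manages Ronan, Hana. Under Ronan: Lorenzo, Benno (2). Under Hana: Elena, Xiulan (2). So Kestrel's organization is 2 direct reports plus everyone under them: 3 + 3 = 6.

6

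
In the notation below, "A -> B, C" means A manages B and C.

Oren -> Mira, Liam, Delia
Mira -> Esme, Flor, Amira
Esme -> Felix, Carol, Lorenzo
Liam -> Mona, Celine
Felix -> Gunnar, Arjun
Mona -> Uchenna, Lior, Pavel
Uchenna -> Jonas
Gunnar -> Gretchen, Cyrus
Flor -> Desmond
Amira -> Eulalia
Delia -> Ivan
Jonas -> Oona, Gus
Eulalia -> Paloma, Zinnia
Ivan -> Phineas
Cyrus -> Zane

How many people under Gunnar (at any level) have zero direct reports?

The people in Gunnar's organization with no one reporting to them are Zane, Gretchen. That is 2.

2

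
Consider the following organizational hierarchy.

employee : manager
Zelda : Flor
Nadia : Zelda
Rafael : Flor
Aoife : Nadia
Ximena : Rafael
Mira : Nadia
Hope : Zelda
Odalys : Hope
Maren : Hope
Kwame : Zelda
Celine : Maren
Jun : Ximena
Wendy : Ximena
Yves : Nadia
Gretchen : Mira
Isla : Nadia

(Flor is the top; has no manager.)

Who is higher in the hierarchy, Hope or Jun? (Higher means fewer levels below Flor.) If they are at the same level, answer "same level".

Hope is 2 levels below Flor; Jun is 3. Hope is higher.

Hope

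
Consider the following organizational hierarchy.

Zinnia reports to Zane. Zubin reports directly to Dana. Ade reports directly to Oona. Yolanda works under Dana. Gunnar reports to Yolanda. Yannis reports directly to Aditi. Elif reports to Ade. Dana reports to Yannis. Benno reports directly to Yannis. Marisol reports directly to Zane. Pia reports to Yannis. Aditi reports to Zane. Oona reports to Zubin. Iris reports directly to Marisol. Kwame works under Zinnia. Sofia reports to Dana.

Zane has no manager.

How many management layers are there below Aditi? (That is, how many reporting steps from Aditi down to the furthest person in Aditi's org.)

6

The longest chain under Aditi runs Aditi → Yannis → Dana → Zubin → Oona → Ade → Elif, which is 6 levels below Aditi.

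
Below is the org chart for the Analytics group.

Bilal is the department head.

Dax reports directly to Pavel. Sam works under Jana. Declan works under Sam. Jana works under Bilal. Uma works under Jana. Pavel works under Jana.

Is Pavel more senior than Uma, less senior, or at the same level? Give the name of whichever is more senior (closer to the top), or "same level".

Both Pavel and Uma are 2 levels below Bilal.

same level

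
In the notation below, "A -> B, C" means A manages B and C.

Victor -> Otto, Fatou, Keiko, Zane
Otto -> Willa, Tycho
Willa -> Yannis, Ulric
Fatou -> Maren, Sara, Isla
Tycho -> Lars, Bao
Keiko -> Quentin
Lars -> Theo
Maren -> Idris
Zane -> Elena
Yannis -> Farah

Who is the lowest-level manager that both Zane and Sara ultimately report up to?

Zane's chain of managers is Victor. Sara's chain of managers is Fatou, Victor. The first manager that appears in both chains is Victor.

Victor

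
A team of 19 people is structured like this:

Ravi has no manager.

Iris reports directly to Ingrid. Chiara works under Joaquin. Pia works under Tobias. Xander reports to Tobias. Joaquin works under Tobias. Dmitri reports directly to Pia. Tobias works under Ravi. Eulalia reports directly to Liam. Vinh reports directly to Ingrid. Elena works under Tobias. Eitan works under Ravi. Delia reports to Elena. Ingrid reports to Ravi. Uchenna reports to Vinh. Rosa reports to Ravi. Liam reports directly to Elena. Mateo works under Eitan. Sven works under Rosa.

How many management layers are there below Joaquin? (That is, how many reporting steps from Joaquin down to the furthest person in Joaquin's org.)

1

The longest chain under Joaquin runs Joaquin → Chiara, which is 1 level below Joaquin.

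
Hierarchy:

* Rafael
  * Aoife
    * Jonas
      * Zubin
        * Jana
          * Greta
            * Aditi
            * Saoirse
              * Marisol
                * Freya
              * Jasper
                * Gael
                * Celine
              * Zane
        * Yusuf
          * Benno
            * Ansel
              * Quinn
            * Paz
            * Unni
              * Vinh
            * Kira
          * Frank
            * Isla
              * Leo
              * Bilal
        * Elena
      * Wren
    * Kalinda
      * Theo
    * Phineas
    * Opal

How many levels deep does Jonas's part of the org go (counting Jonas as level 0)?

6

The longest chain under Jonas runs Jonas → Zubin → Jana → Greta → Saoirse → Jasper → Celine, which is 6 levels below Jonas.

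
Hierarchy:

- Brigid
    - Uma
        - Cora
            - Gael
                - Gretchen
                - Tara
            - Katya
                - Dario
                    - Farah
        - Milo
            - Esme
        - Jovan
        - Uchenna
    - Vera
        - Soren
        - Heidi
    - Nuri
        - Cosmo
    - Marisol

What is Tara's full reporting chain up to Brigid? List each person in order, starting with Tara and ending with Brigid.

Tara reports to Gael. Gael reports to Cora. Cora reports to Uma. Uma reports to Brigid. Brigid is at the top.

Tara -> Gael -> Cora -> Uma -> Brigid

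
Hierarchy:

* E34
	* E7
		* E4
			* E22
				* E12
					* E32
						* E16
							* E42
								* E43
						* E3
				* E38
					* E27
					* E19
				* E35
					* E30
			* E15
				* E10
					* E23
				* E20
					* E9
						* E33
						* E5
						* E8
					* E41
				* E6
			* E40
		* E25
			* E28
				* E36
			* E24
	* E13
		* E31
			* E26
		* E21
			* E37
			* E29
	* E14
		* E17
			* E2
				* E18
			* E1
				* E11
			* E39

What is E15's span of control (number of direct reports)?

E15 directly manages E10, E20, E6. That is 3 direct reports.

3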